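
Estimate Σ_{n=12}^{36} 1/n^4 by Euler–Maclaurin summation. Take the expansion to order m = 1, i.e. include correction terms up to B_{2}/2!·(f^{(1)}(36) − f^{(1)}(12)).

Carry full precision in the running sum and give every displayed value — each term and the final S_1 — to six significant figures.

Integral: ∫_12^36 1/x^4 dx = 0.000185757.
Endpoint term: (f(12) + f(36))/2 = (4.82253e-05 + 5.95374e-07)/2 = 2.44103e-05.
Integral + boundary = 0.000210167.
Order-1 term: 1/12 · (-6.61527e-08 − (-1.60751e-05)) = 1.33408e-06.

S_1 ≈ 0.000211501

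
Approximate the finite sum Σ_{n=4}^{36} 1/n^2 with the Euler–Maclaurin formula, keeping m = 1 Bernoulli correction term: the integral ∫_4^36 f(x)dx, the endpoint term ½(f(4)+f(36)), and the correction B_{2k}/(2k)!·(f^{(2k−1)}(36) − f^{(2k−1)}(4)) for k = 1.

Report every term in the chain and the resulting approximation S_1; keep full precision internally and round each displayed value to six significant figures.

S_1 ≈ 0.256459

The integral term ∫_4^36 1/x^2 dx = 0.222222.
½[f(4) + f(36)] = ½[0.0625000 + 0.000771605] = 0.0316358.
So far: 0.253858.
k=1: B_{2}/(2)! × [f^{(1)}(36) − f^{(1)}(4)] = 1/12 × (-4.28669e-05 − (-0.0312500)) = 0.00260059.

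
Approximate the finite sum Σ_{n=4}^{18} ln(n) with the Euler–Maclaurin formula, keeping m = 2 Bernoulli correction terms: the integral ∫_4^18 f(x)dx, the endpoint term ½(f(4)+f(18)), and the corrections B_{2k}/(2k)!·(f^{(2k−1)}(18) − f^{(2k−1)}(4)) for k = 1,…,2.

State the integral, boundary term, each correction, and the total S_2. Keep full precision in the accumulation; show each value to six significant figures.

The integral term ∫_4^18 ln(x) dx = 32.4815.
Boundary: ½(f(4) + f(18)) = ½(1.38629 + 2.89037) = 2.13833.
Running total after boundary: 34.6198.
Correction k=1: B_{2}/2! · (f^{(1)}(18) − f^{(1)}(4)) = 1/12 · (0.0555556 − 0.250000) = -0.0162037.
Running total after k=1: 34.6036.
Correction k=2: B_{4}/4! · (f^{(3)}(18) − f^{(3)}(4)) = −1/720 · (0.000342936 − 0.0312500) = 4.29265e-05.

S_2 ≈ 34.6037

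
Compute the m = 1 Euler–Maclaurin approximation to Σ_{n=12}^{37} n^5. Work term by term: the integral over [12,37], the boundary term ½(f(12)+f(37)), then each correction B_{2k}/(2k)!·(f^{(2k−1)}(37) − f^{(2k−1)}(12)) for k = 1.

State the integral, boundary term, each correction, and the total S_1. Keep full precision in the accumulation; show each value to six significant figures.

S_1 ≈ 4.62692e+08

The integral term ∫_12^37 x^5 dx = 4.27123e+08.
½[f(12) + f(37)] = ½[248832 + 6.93440e+07] = 3.47964e+07.
So far: 4.61920e+08.
Correction k=1: B_{2}/2! · (f^{(1)}(37) − f^{(1)}(12)) = 1/12 · (9.37080e+06 − 103680) = 772260.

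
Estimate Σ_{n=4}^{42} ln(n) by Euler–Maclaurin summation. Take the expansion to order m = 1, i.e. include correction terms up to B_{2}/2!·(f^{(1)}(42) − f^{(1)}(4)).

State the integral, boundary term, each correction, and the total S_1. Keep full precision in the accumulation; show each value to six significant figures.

S_1 ≈ 115.980

∫_4^42 ln(x) dx evaluates to 113.437.
Boundary: ½(f(4) + f(42)) = ½(1.38629 + 3.73767) = 2.56198.
So far: 115.999.
Order-1 term: 1/12 · (0.0238095 − 0.250000) = -0.0188492.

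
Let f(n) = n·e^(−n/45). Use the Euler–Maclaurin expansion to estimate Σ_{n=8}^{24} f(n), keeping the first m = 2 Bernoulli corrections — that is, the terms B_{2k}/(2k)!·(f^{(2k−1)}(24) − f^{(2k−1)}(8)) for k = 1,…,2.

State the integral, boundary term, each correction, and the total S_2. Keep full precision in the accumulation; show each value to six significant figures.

The integral term ∫_8^24 x·e^(−x/45) dx = 175.015.
Endpoint term: (f(8) + f(24))/2 = (6.69703 + 14.0795)/2 = 10.3883.
So far: 185.403.
Order-1 term: 1/12 · (0.273768 − 0.688306) = -0.0345448.
Running total after k=1: 185.369.
Order-2 term: −1/720 · (0.000714598 − 0.00116670) = 6.27916e-07.

S_2 ≈ 185.369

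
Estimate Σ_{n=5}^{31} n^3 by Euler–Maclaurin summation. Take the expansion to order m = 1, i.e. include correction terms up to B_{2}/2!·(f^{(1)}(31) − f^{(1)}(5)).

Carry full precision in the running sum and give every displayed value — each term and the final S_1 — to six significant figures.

S_1 ≈ 245916

The integral term ∫_5^31 x^3 dx = 230724.
Boundary: ½(f(5) + f(31)) = ½(125.000 + 29791.0) = 14958.0.
So far: 245682.
Correction k=1: B_{2}/2! · (f^{(1)}(31) − f^{(1)}(5)) = 1/12 · (2883.00 − 75.0000) = 234.000.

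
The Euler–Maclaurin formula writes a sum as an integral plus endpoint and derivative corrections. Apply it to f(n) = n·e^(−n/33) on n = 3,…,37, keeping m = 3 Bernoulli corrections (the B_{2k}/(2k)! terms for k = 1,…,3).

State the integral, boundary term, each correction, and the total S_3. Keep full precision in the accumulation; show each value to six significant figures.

S_3 ≈ 339.296

Integral: ∫_3^37 x·e^(−x/33) dx = 331.970.
Endpoint term: (f(3) + f(37))/2 = (2.73930 + 12.0577)/2 = 7.39852.
Integral + boundary = 339.369.
Order-1 term: 1/12 · (-0.0395012 − 0.830092) = -0.0724661.
Partial sum through k=1: 339.296.
Order-2 term: −1/720 · (0.000562230 − 0.00243920) = 2.60691e-06.
Partial sum through k=2: 339.296.
Order-3 term: 1/30240 · (1.06587e-06 − 3.77976e-06) = -8.97450e-11.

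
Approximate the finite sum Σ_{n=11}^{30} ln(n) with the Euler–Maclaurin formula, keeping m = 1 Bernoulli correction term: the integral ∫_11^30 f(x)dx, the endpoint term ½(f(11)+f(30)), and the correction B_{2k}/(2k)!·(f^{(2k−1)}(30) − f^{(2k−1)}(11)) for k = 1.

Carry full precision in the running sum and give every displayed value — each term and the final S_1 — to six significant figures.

Integral: ∫_11^30 ln(x) dx = 56.6591.
Endpoint term: (f(11) + f(30))/2 = (2.39790 + 3.40120)/2 = 2.89955.
Running total after boundary: 59.5586.
Correction k=1: B_{2}/2! · (f^{(1)}(30) − f^{(1)}(11)) = 1/12 · (0.0333333 − 0.0909091) = -0.00479798.

S_1 ≈ 59.5538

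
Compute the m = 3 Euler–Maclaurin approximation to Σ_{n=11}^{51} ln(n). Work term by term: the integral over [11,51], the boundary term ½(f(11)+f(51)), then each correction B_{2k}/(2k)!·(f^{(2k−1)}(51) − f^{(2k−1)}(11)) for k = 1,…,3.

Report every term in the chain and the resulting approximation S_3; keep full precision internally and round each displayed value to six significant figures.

S_3 ≈ 137.305

The integral term ∫_11^51 ln(x) dx = 134.146.
½[f(11) + f(51)] = ½[2.39790 + 3.93183] = 3.16486.
So far: 137.311.
Correction k=1: B_{2}/2! · (f^{(1)}(51) − f^{(1)}(11)) = 1/12 · (0.0196078 − 0.0909091) = -0.00594177.
Running total after k=1: 137.305.
Correction k=2: B_{4}/4! · (f^{(3)}(51) − f^{(3)}(11)) = −1/720 · (1.50772e-05 − 0.00150263) = 2.06605e-06.
Running total after k=2: 137.305.
Correction k=3: B_{6}/6! · (f^{(5)}(51) − f^{(5)}(11)) = 1/30240 · (6.95601e-08 − 0.000149021) = -4.92565e-09.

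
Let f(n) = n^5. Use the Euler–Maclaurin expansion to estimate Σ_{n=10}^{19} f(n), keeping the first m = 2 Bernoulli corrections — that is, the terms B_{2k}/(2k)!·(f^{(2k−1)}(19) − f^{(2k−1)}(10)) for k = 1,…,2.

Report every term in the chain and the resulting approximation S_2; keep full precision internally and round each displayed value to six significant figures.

S_2 ≈ 9.01248e+06

The integral term ∫_10^19 x^5 dx = 7.67431e+06.
Boundary: ½(f(10) + f(19)) = ½(100000 + 2.47610e+06) = 1.28805e+06.
So far: 8.96236e+06.
k=1: B_{2}/(2)! × [f^{(1)}(19) − f^{(1)}(10)] = 1/12 × (651605 − 50000.0) = 50133.8.
After k=1: 9.01250e+06.
k=2: B_{4}/(4)! × [f^{(3)}(19) − f^{(3)}(10)] = −1/720 × (21660.0 − 6000.00) = -21.7500.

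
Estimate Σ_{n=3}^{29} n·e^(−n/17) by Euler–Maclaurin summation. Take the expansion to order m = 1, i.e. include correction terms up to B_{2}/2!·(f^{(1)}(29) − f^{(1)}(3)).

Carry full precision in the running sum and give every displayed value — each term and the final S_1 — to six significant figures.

S_1 ≈ 146.798

Integral: ∫_3^29 x·e^(−x/17) dx = 142.975.
Boundary: ½(f(3) + f(29)) = ½(2.51467 + 5.26675) = 3.89071.
Running total after boundary: 146.866.
Order-1 term: 1/12 · (-0.128197 − 0.690302) = -0.0682082.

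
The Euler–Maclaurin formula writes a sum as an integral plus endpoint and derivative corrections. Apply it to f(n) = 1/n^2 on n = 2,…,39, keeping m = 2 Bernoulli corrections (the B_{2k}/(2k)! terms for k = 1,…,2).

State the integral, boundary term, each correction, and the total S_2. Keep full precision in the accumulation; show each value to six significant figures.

S_2 ≈ 0.619477

∫_2^39 1/x^2 dx evaluates to 0.474359.
Boundary: ½(f(2) + f(39)) = ½(0.250000 + 0.000657462) = 0.125329.
So far: 0.599688.
k=1: B_{2}/(2)! × [f^{(1)}(39) − f^{(1)}(2)] = 1/12 × (-3.37160e-05 − (-0.250000)) = 0.0208305.
Partial sum through k=1: 0.620518.
k=2: B_{4}/(4)! × [f^{(3)}(39) − f^{(3)}(2)] = −1/720 × (-2.66004e-07 − (-0.750000)) = -0.00104167.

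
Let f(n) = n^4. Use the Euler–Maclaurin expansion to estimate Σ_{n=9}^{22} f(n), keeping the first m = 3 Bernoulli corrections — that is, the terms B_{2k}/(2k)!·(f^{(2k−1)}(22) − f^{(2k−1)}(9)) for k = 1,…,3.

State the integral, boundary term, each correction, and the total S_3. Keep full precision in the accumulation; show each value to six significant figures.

∫_9^22 x^4 dx evaluates to 1.01892e+06.
Boundary: ½(f(9) + f(22)) = ½(6561.00 + 234256) = 120408.
Integral + boundary = 1.13933e+06.
Correction k=1: B_{2}/2! · (f^{(1)}(22) − f^{(1)}(9)) = 1/12 · (42592.0 − 2916.00) = 3306.33.
After k=1: 1.14263e+06.
Correction k=2: B_{4}/4! · (f^{(3)}(22) − f^{(3)}(9)) = −1/720 · (528.000 − 216.000) = -0.433333.
After k=2: 1.14263e+06.
Correction k=3: B_{6}/6! · (f^{(5)}(22) − f^{(5)}(9)) = 1/30240 · (0.00000 − 0.00000) = 0.00000.

S_3 ≈ 1.14263e+06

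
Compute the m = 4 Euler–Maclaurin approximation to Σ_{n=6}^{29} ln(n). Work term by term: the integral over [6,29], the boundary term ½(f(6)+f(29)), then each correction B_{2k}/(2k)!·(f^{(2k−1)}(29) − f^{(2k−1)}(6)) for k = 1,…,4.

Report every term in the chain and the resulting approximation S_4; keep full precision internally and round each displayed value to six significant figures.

S_4 ≈ 66.4695

Integral: ∫_6^29 ln(x) dx = 63.9010.
Endpoint term: (f(6) + f(29))/2 = (1.79176 + 3.36730)/2 = 2.57953.
Integral + boundary = 66.4805.
Correction k=1: B_{2}/2! · (f^{(1)}(29) − f^{(1)}(6)) = 1/12 · (0.0344828 − 0.166667) = -0.0110153.
Partial sum through k=1: 66.4695.
Correction k=2: B_{4}/4! · (f^{(3)}(29) − f^{(3)}(6)) = −1/720 · (8.20042e-05 − 0.00925926) = 1.27462e-05.
Partial sum through k=2: 66.4695.
Correction k=3: B_{6}/6! · (f^{(5)}(29) − f^{(5)}(6)) = 1/30240 · (1.17010e-06 − 0.00308642) = -1.02025e-07.
Partial sum through k=3: 66.4695.
Correction k=4: B_{8}/8! · (f^{(7)}(29) − f^{(7)}(6)) = −1/1209600 · (4.17394e-08 − 0.00257202) = 2.12630e-09.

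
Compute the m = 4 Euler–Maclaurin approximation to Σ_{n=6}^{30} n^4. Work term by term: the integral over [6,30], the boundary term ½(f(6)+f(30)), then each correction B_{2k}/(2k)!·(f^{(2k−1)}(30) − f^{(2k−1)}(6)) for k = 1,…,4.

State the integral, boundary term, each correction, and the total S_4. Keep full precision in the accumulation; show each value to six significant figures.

The integral term ∫_6^30 x^4 dx = 4.85844e+06.
Endpoint term: (f(6) + f(30))/2 = (1296.00 + 810000)/2 = 405648.
So far: 5.26409e+06.
Order-1 term: 1/12 · (108000 − 864.000) = 8928.00.
Partial sum through k=1: 5.27302e+06.
Order-2 term: −1/720 · (720.000 − 144.000) = -0.800000.
Partial sum through k=2: 5.27302e+06.
Order-3 term: 1/30240 · (0.00000 − 0.00000) = 0.00000.
Partial sum through k=3: 5.27302e+06.
Order-4 term: −1/1209600 · (0.00000 − 0.00000) = 0.00000.

S_4 ≈ 5.27302e+06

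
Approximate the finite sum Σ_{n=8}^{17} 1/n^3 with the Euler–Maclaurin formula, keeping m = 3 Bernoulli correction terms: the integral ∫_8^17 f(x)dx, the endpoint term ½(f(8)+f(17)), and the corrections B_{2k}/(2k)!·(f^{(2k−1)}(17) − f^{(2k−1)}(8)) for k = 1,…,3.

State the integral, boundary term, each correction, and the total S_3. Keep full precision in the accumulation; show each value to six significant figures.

S_3 ≈ 0.00721846

Integral: ∫_8^17 1/x^3 dx = 0.00608240.
Boundary: ½(f(8) + f(17)) = ½(0.00195312 + 0.000203542) = 0.00107833.
Running total after boundary: 0.00716073.
k=1: B_{2}/(2)! × [f^{(1)}(17) − f^{(1)}(8)] = 1/12 × (-3.59191e-05 − (-0.000732422)) = 5.80419e-05.
Partial sum through k=1: 0.00721877.
k=2: B_{4}/(4)! × [f^{(3)}(17) − f^{(3)}(8)] = −1/720 × (-2.48575e-06 − (-0.000228882)) = -3.14439e-07.
Partial sum through k=2: 0.00721846.
k=3: B_{6}/(6)! × [f^{(5)}(17) − f^{(5)}(8)] = 1/30240 × (-3.61251e-07 − (-0.000150204)) = 4.95511e-09.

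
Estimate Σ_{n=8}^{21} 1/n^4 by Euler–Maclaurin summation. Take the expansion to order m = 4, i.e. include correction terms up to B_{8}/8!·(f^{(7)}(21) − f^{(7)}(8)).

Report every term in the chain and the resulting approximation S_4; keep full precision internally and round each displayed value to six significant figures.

The integral term ∫_8^21 1/x^4 dx = 0.000615048.
½[f(8) + f(21)] = ½[0.000244141 + 5.14189e-06] = 0.000124641.
Integral + boundary = 0.000739690.
Correction k=1: B_{2}/2! · (f^{(1)}(21) − f^{(1)}(8)) = 1/12 · (-9.79408e-07 − (-0.000122070)) = 1.00909e-05.
Running total after k=1: 0.000749781.
Correction k=2: B_{4}/4! · (f^{(3)}(21) − f^{(3)}(8)) = −1/720 · (-6.66264e-08 − (-5.72205e-05)) = -7.93803e-08.
Running total after k=2: 0.000749701.
Correction k=3: B_{6}/6! · (f^{(5)}(21) − f^{(5)}(8)) = 1/30240 · (-8.46049e-09 − (-5.00679e-05)) = 1.65540e-09.
Running total after k=3: 0.000749703.
Correction k=4: B_{8}/8! · (f^{(7)}(21) − f^{(7)}(8)) = −1/1209600 · (-1.72663e-09 − (-7.04080e-05)) = -5.82062e-11.

S_4 ≈ 0.000749703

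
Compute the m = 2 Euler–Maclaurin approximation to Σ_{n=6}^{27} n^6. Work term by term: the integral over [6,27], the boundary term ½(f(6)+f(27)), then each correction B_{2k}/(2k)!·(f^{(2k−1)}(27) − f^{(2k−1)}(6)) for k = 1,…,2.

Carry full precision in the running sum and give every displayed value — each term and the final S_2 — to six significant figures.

S_2 ≈ 1.69520e+09

The integral term ∫_6^27 x^6 dx = 1.49430e+09.
Endpoint term: (f(6) + f(27))/2 = (46656.0 + 3.87420e+08)/2 = 1.93734e+08.
So far: 1.68803e+09.
k=1: B_{2}/(2)! × [f^{(1)}(27) − f^{(1)}(6)] = 1/12 × (8.60934e+07 − 46656.0) = 7.17057e+06.
Partial sum through k=1: 1.69520e+09.
k=2: B_{4}/(4)! × [f^{(3)}(27) − f^{(3)}(6)] = −1/720 × (2.36196e+06 − 25920.0) = -3244.50.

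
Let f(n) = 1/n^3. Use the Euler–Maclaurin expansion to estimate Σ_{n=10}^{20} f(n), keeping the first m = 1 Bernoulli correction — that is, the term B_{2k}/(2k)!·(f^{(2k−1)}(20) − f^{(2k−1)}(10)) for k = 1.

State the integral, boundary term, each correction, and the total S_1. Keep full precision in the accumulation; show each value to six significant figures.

S_1 ≈ 0.00433594

Integral: ∫_10^20 1/x^3 dx = 0.00375000.
Endpoint term: (f(10) + f(20))/2 = (0.00100000 + 0.000125000)/2 = 0.000562500.
Integral + boundary = 0.00431250.
Order-1 term: 1/12 · (-1.87500e-05 − (-0.000300000)) = 2.34375e-05.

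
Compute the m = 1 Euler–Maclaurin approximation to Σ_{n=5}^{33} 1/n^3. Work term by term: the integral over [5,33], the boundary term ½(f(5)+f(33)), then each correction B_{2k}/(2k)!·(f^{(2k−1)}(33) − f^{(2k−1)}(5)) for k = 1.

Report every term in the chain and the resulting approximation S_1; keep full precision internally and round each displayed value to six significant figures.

S_1 ≈ 0.0239546

∫_5^33 1/x^3 dx evaluates to 0.0195409.
½[f(5) + f(33)] = ½[0.00800000 + 2.78265e-05] = 0.00401391.
So far: 0.0235548.
k=1: B_{2}/(2)! × [f^{(1)}(33) − f^{(1)}(5)] = 1/12 × (-2.52968e-06 − (-0.00480000)) = 0.000399789.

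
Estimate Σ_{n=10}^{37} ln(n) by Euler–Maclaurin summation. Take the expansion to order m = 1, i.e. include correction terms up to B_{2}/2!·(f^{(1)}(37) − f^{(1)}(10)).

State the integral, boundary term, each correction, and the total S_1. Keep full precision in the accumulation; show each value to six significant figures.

S_1 ≈ 86.5288

Integral: ∫_10^37 ln(x) dx = 83.5781.
Boundary: ½(f(10) + f(37)) = ½(2.30259 + 3.61092) = 2.95675.
So far: 86.5349.
Correction k=1: B_{2}/2! · (f^{(1)}(37) − f^{(1)}(10)) = 1/12 · (0.0270270 − 0.100000) = -0.00608108.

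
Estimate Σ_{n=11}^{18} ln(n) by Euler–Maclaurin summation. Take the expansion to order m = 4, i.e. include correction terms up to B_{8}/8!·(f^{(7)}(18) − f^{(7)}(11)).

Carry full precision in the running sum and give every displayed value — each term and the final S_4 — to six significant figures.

S_4 ≈ 21.2910

∫_11^18 ln(x) dx evaluates to 18.6498.
Endpoint term: (f(11) + f(18))/2 = (2.39790 + 2.89037)/2 = 2.64413.
Running total after boundary: 21.2940.
k=1: B_{2}/(2)! × [f^{(1)}(18) − f^{(1)}(11)] = 1/12 × (0.0555556 − 0.0909091) = -0.00294613.
Partial sum through k=1: 21.2910.
k=2: B_{4}/(4)! × [f^{(3)}(18) − f^{(3)}(11)] = −1/720 × (0.000342936 − 0.00150263) = 1.61069e-06.
Partial sum through k=2: 21.2910.
k=3: B_{6}/(6)! × [f^{(5)}(18) − f^{(5)}(11)] = 1/30240 × (1.27013e-05 − 0.000149021) = -4.50793e-09.
Partial sum through k=3: 21.2910.
k=4: B_{8}/(8)! × [f^{(7)}(18) − f^{(7)}(11)] = −1/1209600 × (1.17605e-06 − 3.69474e-05) = 2.95729e-11.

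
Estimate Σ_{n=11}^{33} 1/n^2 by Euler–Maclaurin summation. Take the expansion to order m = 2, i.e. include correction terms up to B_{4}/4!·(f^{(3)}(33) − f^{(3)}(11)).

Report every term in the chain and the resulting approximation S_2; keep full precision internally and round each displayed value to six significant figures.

S_2 ≈ 0.0653178

Integral: ∫_11^33 1/x^2 dx = 0.0606061.
Endpoint term: (f(11) + f(33))/2 = (0.00826446 + 0.000918274)/2 = 0.00459137.
Integral + boundary = 0.0651974.
Correction k=1: B_{2}/2! · (f^{(1)}(33) − f^{(1)}(11)) = 1/12 · (-5.56529e-05 − (-0.00150263)) = 0.000120581.
After k=1: 0.0653180.
Correction k=2: B_{4}/4! · (f^{(3)}(33) − f^{(3)}(11)) = −1/720 · (-6.13256e-07 − (-0.000149021)) = -2.06122e-07.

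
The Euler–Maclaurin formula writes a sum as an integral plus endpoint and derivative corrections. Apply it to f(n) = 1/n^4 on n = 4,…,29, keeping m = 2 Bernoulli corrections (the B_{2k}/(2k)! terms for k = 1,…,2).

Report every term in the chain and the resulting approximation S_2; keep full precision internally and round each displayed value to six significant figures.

The integral term ∫_4^29 1/x^4 dx = 0.00519467.
½[f(4) + f(29)] = ½[0.00390625 + 1.41387e-06] = 0.00195383.
Integral + boundary = 0.00714850.
Correction k=1: B_{2}/2! · (f^{(1)}(29) − f^{(1)}(4)) = 1/12 · (-1.95016e-07 − (-0.00390625)) = 0.000325505.
Running total after k=1: 0.00747400.
Correction k=2: B_{4}/4! · (f^{(3)}(29) − f^{(3)}(4)) = −1/720 · (-6.95657e-09 − (-0.00732422)) = -1.01725e-05.

S_2 ≈ 0.00746383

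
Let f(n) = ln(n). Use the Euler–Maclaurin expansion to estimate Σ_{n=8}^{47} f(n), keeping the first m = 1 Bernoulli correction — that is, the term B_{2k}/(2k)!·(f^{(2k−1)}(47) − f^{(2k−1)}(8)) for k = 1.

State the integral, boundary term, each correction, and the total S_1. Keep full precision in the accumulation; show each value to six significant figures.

S_1 ≈ 128.278

The integral term ∫_8^47 ln(x) dx = 125.321.
½[f(8) + f(47)] = ½[2.07944 + 3.85015] = 2.96479.
Integral + boundary = 128.286.
Order-1 term: 1/12 · (0.0212766 − 0.125000) = -0.00864362.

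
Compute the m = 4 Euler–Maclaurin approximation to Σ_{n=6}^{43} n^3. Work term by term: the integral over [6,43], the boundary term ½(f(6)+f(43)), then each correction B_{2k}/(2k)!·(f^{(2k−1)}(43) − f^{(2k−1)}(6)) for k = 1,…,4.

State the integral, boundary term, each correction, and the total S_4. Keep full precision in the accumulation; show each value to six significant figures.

Integral: ∫_6^43 x^3 dx = 854376.
Endpoint term: (f(6) + f(43))/2 = (216.000 + 79507.0)/2 = 39861.5.
So far: 894238.
k=1: B_{2}/(2)! × [f^{(1)}(43) − f^{(1)}(6)] = 1/12 × (5547.00 − 108.000) = 453.250.
Running total after k=1: 894691.
k=2: B_{4}/(4)! × [f^{(3)}(43) − f^{(3)}(6)] = −1/720 × (6.00000 − 6.00000) = 0.00000.
Running total after k=2: 894691.
k=3: B_{6}/(6)! × [f^{(5)}(43) − f^{(5)}(6)] = 1/30240 × (0.00000 − 0.00000) = 0.00000.
Running total after k=3: 894691.
k=4: B_{8}/(8)! × [f^{(7)}(43) − f^{(7)}(6)] = −1/1209600 × (0.00000 − 0.00000) = 0.00000.

S_4 ≈ 894691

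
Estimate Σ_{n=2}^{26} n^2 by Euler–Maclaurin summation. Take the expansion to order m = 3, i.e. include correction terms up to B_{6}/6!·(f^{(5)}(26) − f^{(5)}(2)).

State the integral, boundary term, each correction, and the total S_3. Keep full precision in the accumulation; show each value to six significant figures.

S_3 ≈ 6200.00

The integral term ∫_2^26 x^2 dx = 5856.00.
Endpoint term: (f(2) + f(26))/2 = (4.00000 + 676.000)/2 = 340.000.
Running total after boundary: 6196.00.
Correction k=1: B_{2}/2! · (f^{(1)}(26) − f^{(1)}(2)) = 1/12 · (52.0000 − 4.00000) = 4.00000.
Partial sum through k=1: 6200.00.
Correction k=2: B_{4}/4! · (f^{(3)}(26) − f^{(3)}(2)) = −1/720 · (0.00000 − 0.00000) = 0.00000.
Partial sum through k=2: 6200.00.
Correction k=3: B_{6}/6! · (f^{(5)}(26) − f^{(5)}(2)) = 1/30240 · (0.00000 − 0.00000) = 0.00000.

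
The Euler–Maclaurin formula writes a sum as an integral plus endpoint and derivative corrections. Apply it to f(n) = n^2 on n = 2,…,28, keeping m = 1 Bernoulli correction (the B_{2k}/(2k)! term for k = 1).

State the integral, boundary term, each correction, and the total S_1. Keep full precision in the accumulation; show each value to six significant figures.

Integral: ∫_2^28 x^2 dx = 7314.67.
Endpoint term: (f(2) + f(28))/2 = (4.00000 + 784.000)/2 = 394.000.
Integral + boundary = 7708.67.
Correction k=1: B_{2}/2! · (f^{(1)}(28) − f^{(1)}(2)) = 1/12 · (56.0000 − 4.00000) = 4.33333.

S_1 ≈ 7713.00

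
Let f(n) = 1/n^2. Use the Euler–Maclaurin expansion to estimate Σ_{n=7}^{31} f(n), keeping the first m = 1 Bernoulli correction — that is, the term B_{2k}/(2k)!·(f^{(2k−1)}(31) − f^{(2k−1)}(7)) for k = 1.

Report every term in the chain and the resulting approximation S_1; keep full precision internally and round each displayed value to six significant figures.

The integral term ∫_7^31 1/x^2 dx = 0.110599.
Boundary: ½(f(7) + f(31)) = ½(0.0204082 + 0.00104058) = 0.0107244.
So far: 0.121323.
Correction k=1: B_{2}/2! · (f^{(1)}(31) − f^{(1)}(7)) = 1/12 · (-6.71344e-05 − (-0.00583090)) = 0.000480314.

S_1 ≈ 0.121804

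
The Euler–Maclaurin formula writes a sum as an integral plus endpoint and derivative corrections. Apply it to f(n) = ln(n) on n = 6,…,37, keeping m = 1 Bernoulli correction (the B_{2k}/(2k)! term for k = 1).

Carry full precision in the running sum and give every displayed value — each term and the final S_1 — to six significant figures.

∫_6^37 ln(x) dx evaluates to 91.8534.
Endpoint term: (f(6) + f(37))/2 = (1.79176 + 3.61092)/2 = 2.70134.
Integral + boundary = 94.5547.
Order-1 term: 1/12 · (0.0270270 − 0.166667) = -0.0116366.

S_1 ≈ 94.5431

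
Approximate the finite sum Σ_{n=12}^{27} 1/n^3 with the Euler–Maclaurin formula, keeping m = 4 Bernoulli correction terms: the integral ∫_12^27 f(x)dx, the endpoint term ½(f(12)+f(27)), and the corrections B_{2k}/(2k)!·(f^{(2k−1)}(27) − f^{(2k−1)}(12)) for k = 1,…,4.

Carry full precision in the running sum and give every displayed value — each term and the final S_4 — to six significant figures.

∫_12^27 1/x^3 dx evaluates to 0.00278635.
Endpoint term: (f(12) + f(27))/2 = (0.000578704 + 5.08053e-05)/2 = 0.000314754.
So far: 0.00310111.
k=1: B_{2}/(2)! × [f^{(1)}(27) − f^{(1)}(12)] = 1/12 × (-5.64503e-06 − (-0.000144676)) = 1.15859e-05.
Partial sum through k=1: 0.00311269.
k=2: B_{4}/(4)! × [f^{(3)}(27) − f^{(3)}(12)] = −1/720 × (-1.54870e-07 − (-2.00939e-05)) = -2.76931e-08.
Partial sum through k=2: 0.00311266.
k=3: B_{6}/(6)! × [f^{(5)}(27) − f^{(5)}(12)] = 1/30240 × (-8.92258e-09 − (-5.86071e-06)) = 1.93512e-10.
Partial sum through k=3: 0.00311266.
k=4: B_{8}/(8)! × [f^{(7)}(27) − f^{(7)}(12)] = −1/1209600 × (-8.81242e-10 − (-2.93036e-06)) = -2.42186e-12.

S_4 ≈ 0.00311266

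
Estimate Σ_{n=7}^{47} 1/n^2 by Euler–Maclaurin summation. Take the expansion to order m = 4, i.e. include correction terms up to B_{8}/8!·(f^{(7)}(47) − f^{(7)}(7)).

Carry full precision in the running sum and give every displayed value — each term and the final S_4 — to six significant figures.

The integral term ∫_7^47 1/x^2 dx = 0.121581.
½[f(7) + f(47)] = ½[0.0204082 + 0.000452694] = 0.0104304.
Integral + boundary = 0.132011.
Order-1 term: 1/12 · (-1.92636e-05 − (-0.00583090)) = 0.000484303.
Running total after k=1: 0.132495.
Order-2 term: −1/720 · (-1.04646e-07 − (-0.00142798)) = -1.98316e-06.
Running total after k=2: 0.132493.
Order-3 term: 1/30240 · (-1.42117e-09 − (-0.000874271)) = 2.89110e-08.
Running total after k=3: 0.132493.
Order-4 term: −1/1209600 · (-3.60280e-11 − (-0.000999167)) = -8.26031e-10.

S_4 ≈ 0.132493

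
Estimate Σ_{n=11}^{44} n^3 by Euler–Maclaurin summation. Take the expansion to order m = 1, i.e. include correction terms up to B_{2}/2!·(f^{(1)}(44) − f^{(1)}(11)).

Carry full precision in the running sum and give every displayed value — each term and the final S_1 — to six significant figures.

S_1 ≈ 977075

The integral term ∫_11^44 x^3 dx = 933364.
½[f(11) + f(44)] = ½[1331.00 + 85184.0] = 43257.5.
Integral + boundary = 976621.
k=1: B_{2}/(2)! × [f^{(1)}(44) − f^{(1)}(11)] = 1/12 × (5808.00 − 363.000) = 453.750.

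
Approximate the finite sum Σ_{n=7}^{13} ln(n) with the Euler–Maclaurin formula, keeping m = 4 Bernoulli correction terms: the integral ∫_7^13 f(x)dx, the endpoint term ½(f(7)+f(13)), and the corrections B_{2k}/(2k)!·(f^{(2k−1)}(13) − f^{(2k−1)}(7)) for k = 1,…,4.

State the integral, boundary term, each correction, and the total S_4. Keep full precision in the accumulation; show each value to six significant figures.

The integral term ∫_7^13 ln(x) dx = 13.7230.
Boundary: ½(f(7) + f(13)) = ½(1.94591 + 2.56495) = 2.25543.
Integral + boundary = 15.9784.
Correction k=1: B_{2}/2! · (f^{(1)}(13) − f^{(1)}(7)) = 1/12 · (0.0769231 − 0.142857) = -0.00549451.
Partial sum through k=1: 15.9729.
Correction k=2: B_{4}/4! · (f^{(3)}(13) − f^{(3)}(7)) = −1/720 · (0.000910332 − 0.00583090) = 6.83413e-06.
Partial sum through k=2: 15.9729.
Correction k=3: B_{6}/6! · (f^{(5)}(13) − f^{(5)}(7)) = 1/30240 · (6.46390e-05 − 0.00142798) = -4.50839e-08.
Partial sum through k=3: 15.9729.
Correction k=4: B_{8}/8! · (f^{(7)}(13) − f^{(7)}(7)) = −1/1209600 · (1.14744e-05 − 0.000874271) = 7.13291e-10.

S_4 ≈ 15.9729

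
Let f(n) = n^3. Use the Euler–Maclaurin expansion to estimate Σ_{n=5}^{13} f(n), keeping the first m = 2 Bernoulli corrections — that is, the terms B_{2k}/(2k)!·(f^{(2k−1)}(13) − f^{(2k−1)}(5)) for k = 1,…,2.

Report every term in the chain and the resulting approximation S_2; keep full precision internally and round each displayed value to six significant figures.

S_2 ≈ 8181.00

∫_5^13 x^3 dx evaluates to 6984.00.
Boundary: ½(f(5) + f(13)) = ½(125.000 + 2197.00) = 1161.00.
Running total after boundary: 8145.00.
Correction k=1: B_{2}/2! · (f^{(1)}(13) − f^{(1)}(5)) = 1/12 · (507.000 − 75.0000) = 36.0000.
Running total after k=1: 8181.00.
Correction k=2: B_{4}/4! · (f^{(3)}(13) − f^{(3)}(5)) = −1/720 · (6.00000 − 6.00000) = 0.00000.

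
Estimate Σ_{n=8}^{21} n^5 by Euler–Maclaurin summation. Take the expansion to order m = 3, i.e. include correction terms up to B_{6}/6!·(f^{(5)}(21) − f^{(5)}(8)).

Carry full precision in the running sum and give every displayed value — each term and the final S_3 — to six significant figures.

∫_8^21 x^5 dx evaluates to 1.42507e+07.
½[f(8) + f(21)] = ½[32768.0 + 4.08410e+06] = 2.05843e+06.
Integral + boundary = 1.63091e+07.
Order-1 term: 1/12 · (972405 − 20480.0) = 79327.1.
Running total after k=1: 1.63884e+07.
Order-2 term: −1/720 · (26460.0 − 3840.00) = -31.4167.
Running total after k=2: 1.63884e+07.
Order-3 term: 1/30240 · (120.000 − 120.000) = 0.00000.

S_3 ≈ 1.63884e+07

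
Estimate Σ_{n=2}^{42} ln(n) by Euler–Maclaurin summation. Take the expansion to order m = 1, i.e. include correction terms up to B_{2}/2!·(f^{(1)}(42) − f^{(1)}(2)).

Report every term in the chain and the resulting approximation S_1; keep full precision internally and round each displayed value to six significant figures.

∫_2^42 ln(x) dx evaluates to 115.596.
Boundary: ½(f(2) + f(42)) = ½(0.693147 + 3.73767) = 2.21541.
Integral + boundary = 117.811.
Order-1 term: 1/12 · (0.0238095 − 0.500000) = -0.0396825.

S_1 ≈ 117.772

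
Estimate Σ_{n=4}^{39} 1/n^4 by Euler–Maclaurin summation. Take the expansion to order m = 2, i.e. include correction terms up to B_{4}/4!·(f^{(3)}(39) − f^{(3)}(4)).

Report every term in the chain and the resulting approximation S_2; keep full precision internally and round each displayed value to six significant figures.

Integral: ∫_4^39 1/x^4 dx = 0.00520271.
½[f(4) + f(39)] = ½[0.00390625 + 4.32257e-07] = 0.00195334.
Integral + boundary = 0.00715606.
k=1: B_{2}/(2)! × [f^{(1)}(39) − f^{(1)}(4)] = 1/12 × (-4.43340e-08 − (-0.00390625)) = 0.000325517.
After k=1: 0.00748157.
k=2: B_{4}/(4)! × [f^{(3)}(39) − f^{(3)}(4)] = −1/720 × (-8.74438e-10 − (-0.00732422)) = -1.01725e-05.

S_2 ≈ 0.00747140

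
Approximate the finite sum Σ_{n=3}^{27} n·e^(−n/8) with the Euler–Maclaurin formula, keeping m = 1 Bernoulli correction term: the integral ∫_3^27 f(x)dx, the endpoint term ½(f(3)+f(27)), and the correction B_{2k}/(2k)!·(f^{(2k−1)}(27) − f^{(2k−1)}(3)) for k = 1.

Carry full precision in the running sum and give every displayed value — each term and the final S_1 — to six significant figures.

S_1 ≈ 52.3507

Integral: ∫_3^27 x·e^(−x/8) dx = 50.9004.
½[f(3) + f(27)] = ½[2.06187 + 0.923889] = 1.49288.
Running total after boundary: 52.3933.
Order-1 term: 1/12 · (-0.0812680 − 0.429556) = -0.0425687.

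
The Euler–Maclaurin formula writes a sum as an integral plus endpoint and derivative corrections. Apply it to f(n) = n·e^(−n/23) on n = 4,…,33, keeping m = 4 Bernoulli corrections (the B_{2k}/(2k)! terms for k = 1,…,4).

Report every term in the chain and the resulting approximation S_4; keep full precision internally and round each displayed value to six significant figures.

The integral term ∫_4^33 x·e^(−x/23) dx = 215.110.
Boundary: ½(f(4) + f(33)) = ½(3.36148 + 7.85952) = 5.61050.
So far: 220.721.
Correction k=1: B_{2}/2! · (f^{(1)}(33) − f^{(1)}(4)) = 1/12 · (-0.103551 − 0.694219) = -0.0664808.
After k=1: 220.654.
Correction k=2: B_{4}/4! · (f^{(3)}(33) − f^{(3)}(4)) = −1/720 · (0.000704694 − 0.00448952) = 5.25671e-06.
After k=2: 220.655.
Correction k=3: B_{6}/6! · (f^{(5)}(33) − f^{(5)}(4)) = 1/30240 · (3.03429e-06 − 1.44929e-05) = -3.78921e-10.
After k=3: 220.655.
Correction k=4: B_{8}/8! · (f^{(7)}(33) − f^{(7)}(4)) = −1/1209600 · (8.95358e-09 − 3.87503e-08) = 2.46335e-14.

S_4 ≈ 220.655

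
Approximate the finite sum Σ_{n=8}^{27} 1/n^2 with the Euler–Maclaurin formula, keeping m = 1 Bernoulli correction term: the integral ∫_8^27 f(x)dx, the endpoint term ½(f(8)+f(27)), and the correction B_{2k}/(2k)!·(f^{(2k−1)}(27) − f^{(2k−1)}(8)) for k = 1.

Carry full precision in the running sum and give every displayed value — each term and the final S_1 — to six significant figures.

Integral: ∫_8^27 1/x^2 dx = 0.0879630.
½[f(8) + f(27)] = ½[0.0156250 + 0.00137174] = 0.00849837.
So far: 0.0964613.
k=1: B_{2}/(2)! × [f^{(1)}(27) − f^{(1)}(8)] = 1/12 × (-0.000101611 − (-0.00390625)) = 0.000317053.

S_1 ≈ 0.0967784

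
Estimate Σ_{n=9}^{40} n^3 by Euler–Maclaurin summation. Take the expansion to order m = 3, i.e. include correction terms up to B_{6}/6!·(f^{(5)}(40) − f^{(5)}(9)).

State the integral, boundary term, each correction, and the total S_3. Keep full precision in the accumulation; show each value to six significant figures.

S_3 ≈ 671104

∫_9^40 x^3 dx evaluates to 638360.
½[f(9) + f(40)] = ½[729.000 + 64000.0] = 32364.5.
Integral + boundary = 670724.
k=1: B_{2}/(2)! × [f^{(1)}(40) − f^{(1)}(9)] = 1/12 × (4800.00 − 243.000) = 379.750.
Partial sum through k=1: 671104.
k=2: B_{4}/(4)! × [f^{(3)}(40) − f^{(3)}(9)] = −1/720 × (6.00000 − 6.00000) = 0.00000.
Partial sum through k=2: 671104.
k=3: B_{6}/(6)! × [f^{(5)}(40) − f^{(5)}(9)] = 1/30240 × (0.00000 − 0.00000) = 0.00000.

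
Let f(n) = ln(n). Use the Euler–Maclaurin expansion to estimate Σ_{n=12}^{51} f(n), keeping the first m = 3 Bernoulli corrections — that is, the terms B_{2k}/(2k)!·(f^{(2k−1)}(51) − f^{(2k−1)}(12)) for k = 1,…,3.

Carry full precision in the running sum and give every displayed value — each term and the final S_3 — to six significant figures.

S_3 ≈ 134.907

Integral: ∫_12^51 ln(x) dx = 131.704.
Endpoint term: (f(12) + f(51))/2 = (2.48491 + 3.93183)/2 = 3.20837.
Running total after boundary: 134.913.
Order-1 term: 1/12 · (0.0196078 − 0.0833333) = -0.00531046.
Partial sum through k=1: 134.907.
Order-2 term: −1/720 · (1.50772e-05 − 0.00115741) = 1.58657e-06.
Partial sum through k=2: 134.907.
Order-3 term: 1/30240 · (6.95601e-08 − 9.64506e-05) = -3.18720e-09.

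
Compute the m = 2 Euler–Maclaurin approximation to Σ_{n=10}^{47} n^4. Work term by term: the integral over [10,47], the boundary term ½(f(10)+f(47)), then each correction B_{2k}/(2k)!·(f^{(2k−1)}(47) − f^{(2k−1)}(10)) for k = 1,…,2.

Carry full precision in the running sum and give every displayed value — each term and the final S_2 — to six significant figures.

S_2 ≈ 4.83281e+07

∫_10^47 x^4 dx evaluates to 4.58490e+07.
Boundary: ½(f(10) + f(47)) = ½(10000.0 + 4.87968e+06) = 2.44484e+06.
Running total after boundary: 4.82938e+07.
Order-1 term: 1/12 · (415292 − 4000.00) = 34274.3.
Running total after k=1: 4.83281e+07.
Order-2 term: −1/720 · (1128.00 − 240.000) = -1.23333.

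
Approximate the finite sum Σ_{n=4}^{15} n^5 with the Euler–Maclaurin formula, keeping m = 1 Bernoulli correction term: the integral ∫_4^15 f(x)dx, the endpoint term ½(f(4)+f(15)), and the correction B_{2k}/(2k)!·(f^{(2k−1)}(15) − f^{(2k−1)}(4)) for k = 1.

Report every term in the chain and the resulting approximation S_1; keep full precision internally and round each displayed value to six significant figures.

Integral: ∫_4^15 x^5 dx = 1.89775e+06.
Endpoint term: (f(4) + f(15))/2 = (1024.00 + 759375)/2 = 380200.
So far: 2.27795e+06.
k=1: B_{2}/(2)! × [f^{(1)}(15) − f^{(1)}(4)] = 1/12 × (253125 − 1280.00) = 20987.1.

S_1 ≈ 2.29894e+06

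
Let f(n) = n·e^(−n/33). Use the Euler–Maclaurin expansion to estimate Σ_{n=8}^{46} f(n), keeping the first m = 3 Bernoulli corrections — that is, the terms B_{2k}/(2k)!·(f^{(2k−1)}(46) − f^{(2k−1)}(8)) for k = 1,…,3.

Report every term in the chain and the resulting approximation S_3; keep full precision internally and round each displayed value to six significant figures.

The integral term ∫_8^46 x·e^(−x/33) dx = 414.944.
½[f(8) + f(46)] = ½[6.27779 + 11.4124] = 8.84510.
So far: 423.789.
Correction k=1: B_{2}/2! · (f^{(1)}(46) − f^{(1)}(8)) = 1/12 · (-0.0977348 − 0.594487) = -0.0576852.
Running total after k=1: 423.732.
Correction k=2: B_{4}/4! · (f^{(3)}(46) − f^{(3)}(8)) = −1/720 · (0.000365893 − 0.00198708) = 2.25165e-06.
Running total after k=2: 423.732.
Correction k=3: B_{6}/6! · (f^{(5)}(46) − f^{(5)}(8)) = 1/30240 · (7.54392e-07 − 3.14808e-06) = -7.91565e-11.

S_3 ≈ 423.732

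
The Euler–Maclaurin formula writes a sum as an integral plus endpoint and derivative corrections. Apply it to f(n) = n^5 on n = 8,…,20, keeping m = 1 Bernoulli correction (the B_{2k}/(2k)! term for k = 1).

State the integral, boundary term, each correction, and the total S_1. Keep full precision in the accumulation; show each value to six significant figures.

∫_8^20 x^5 dx evaluates to 1.06230e+07.
½[f(8) + f(20)] = ½[32768.0 + 3.20000e+06] = 1.61638e+06.
So far: 1.22394e+07.
Correction k=1: B_{2}/2! · (f^{(1)}(20) − f^{(1)}(8)) = 1/12 · (800000 − 20480.0) = 64960.0.

S_1 ≈ 1.23043e+07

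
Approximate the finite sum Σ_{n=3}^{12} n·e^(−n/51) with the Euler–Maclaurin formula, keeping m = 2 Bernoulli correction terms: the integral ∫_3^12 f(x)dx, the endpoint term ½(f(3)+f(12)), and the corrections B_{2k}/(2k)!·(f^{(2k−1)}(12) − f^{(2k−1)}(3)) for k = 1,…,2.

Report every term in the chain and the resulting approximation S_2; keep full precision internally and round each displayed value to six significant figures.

S_2 ≈ 63.4482

∫_3^12 x·e^(−x/51) dx evaluates to 57.3155.
½[f(3) + f(12)] = ½[2.82862 + 9.48406] = 6.15634.
So far: 63.4718.
Order-1 term: 1/12 · (0.604376 − 0.887410) = -0.0235861.
Partial sum through k=1: 63.4482.
Order-2 term: −1/720 · (0.000840082 − 0.00106619) = 3.14037e-07.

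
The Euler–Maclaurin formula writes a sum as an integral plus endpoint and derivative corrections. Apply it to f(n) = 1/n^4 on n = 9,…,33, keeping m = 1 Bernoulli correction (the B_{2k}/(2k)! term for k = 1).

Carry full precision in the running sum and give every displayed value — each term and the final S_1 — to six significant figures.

Integral: ∫_9^33 1/x^4 dx = 0.000447972.
Boundary: ½(f(9) + f(33)) = ½(0.000152416 + 8.43226e-07) = 7.66295e-05.
Running total after boundary: 0.000524601.
Correction k=1: B_{2}/2! · (f^{(1)}(33) − f^{(1)}(9)) = 1/12 · (-1.02209e-07 − (-6.77404e-05)) = 5.63651e-06.

S_1 ≈ 0.000530238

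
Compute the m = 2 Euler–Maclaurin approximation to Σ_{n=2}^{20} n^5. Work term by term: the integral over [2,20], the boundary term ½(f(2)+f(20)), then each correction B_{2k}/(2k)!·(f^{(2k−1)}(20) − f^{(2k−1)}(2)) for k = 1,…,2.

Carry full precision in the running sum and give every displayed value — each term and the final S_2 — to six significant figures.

The integral term ∫_2^20 x^5 dx = 1.06667e+07.
½[f(2) + f(20)] = ½[32.0000 + 3.20000e+06] = 1.60002e+06.
Integral + boundary = 1.22667e+07.
k=1: B_{2}/(2)! × [f^{(1)}(20) − f^{(1)}(2)] = 1/12 × (800000 − 80.0000) = 66660.0.
After k=1: 1.23333e+07.
k=2: B_{4}/(4)! × [f^{(3)}(20) − f^{(3)}(2)] = −1/720 × (24000.0 − 240.000) = -33.0000.

S_2 ≈ 1.23333e+07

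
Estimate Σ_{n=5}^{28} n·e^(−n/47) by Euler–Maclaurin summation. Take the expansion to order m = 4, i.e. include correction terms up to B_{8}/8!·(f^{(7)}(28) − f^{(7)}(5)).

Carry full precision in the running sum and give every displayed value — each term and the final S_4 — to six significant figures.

S_4 ≈ 264.457

Integral: ∫_5^28 x·e^(−x/47) dx = 254.541.
Endpoint term: (f(5) + f(28))/2 = (4.49540 + 15.4323)/2 = 9.96383.
Running total after boundary: 264.505.
k=1: B_{2}/(2)! × [f^{(1)}(28) − f^{(1)}(5)] = 1/12 × (0.222806 − 0.803433) = -0.0483856.
After k=1: 264.457.
k=2: B_{4}/(4)! × [f^{(3)}(28) − f^{(3)}(5)] = −1/720 × (0.000599869 − 0.00117772) = 8.02578e-07.
After k=2: 264.457.
k=3: B_{6}/(6)! × [f^{(5)}(28) − f^{(5)}(5)] = 1/30240 × (4.97453e-07 − 9.01648e-07) = -1.33662e-11.
After k=3: 264.457.
k=4: B_{8}/(8)! × [f^{(7)}(28) − f^{(7)}(5)] = −1/1209600 × (3.27456e-10 − 5.74988e-10) = 2.04639e-16.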